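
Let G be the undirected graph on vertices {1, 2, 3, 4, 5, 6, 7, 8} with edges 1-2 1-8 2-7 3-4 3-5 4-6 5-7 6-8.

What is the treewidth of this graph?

A width-2 tree decomposition is:
Bags: B1 = {1, 2, 7}  B2 = {1, 5, 7}  B3 = {1, 3, 5}  B4 = {1, 3, 4}  B5 = {1, 4, 6}  B6 = {1, 6, 8}
Tree: B1–B2, B2–B3, B3–B4, B4–B5, B5–B6
Every bag has size at most 3, so the width is 3 − 1 = 2 and tw(G) ≤ 2. Since 1–2–7–5–3–4–6–8–1 is a cycle in G, G is not acyclic. Forests are exactly the graphs of treewidth ≤ 1, so tw(G) ≥ 2. The upper and lower bounds meet at 2, so that is the treewidth.

2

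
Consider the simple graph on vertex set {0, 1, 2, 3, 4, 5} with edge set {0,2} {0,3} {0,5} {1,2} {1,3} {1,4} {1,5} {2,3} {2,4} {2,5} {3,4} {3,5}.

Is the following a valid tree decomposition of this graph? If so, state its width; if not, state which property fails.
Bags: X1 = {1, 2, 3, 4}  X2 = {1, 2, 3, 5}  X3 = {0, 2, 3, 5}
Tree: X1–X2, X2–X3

Yes; width 3.

Every vertex of G appears in some bag (union = {0, 1, 2, 3, 4, 5}); every edge is covered by a bag; and for each vertex v the set of bags containing v is connected in the bag tree. The decomposition is therefore valid. The largest bag has 4 vertices, so the width is 3.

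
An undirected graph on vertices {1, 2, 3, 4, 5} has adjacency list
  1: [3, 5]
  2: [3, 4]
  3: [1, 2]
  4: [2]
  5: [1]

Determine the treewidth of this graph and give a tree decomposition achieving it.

Every bag has size at most 2, so the width is 2 − 1 = 1 and tw(G) ≤ 1. Since G has at least one edge (e.g. 5–1), it is not an edgeless graph, so tw(G) ≥ 1. Therefore the treewidth is 1.

Treewidth 1.
One such decomposition:
Bags: B1 = {1, 5}  B2 = {1, 3}  B3 = {2, 3}  B4 = {2, 4}
Tree: B1–B2, B2–B3, B3–B4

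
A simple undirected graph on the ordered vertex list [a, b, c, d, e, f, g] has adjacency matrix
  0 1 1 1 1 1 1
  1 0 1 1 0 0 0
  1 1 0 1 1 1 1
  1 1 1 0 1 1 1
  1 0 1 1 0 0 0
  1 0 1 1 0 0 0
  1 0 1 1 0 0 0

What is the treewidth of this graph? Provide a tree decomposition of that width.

Each bag holds 4 vertices, so the decomposition has width 3, which upper-bounds the treewidth. For the lower bound, the 4 vertices {a, c, d, g} are pairwise adjacent, and any tree decomposition puts a clique entirely inside one bag — forcing width ≥ 3. The upper and lower bounds meet at 3, so that is the treewidth.

Treewidth 3.
One such decomposition:
Bags: B1 = {a, c, d, g}  B2 = {a, c, d, f}  B3 = {a, c, d, e}  B4 = {a, b, c, d}
Tree: B1–B2, B2–B3, B1–B4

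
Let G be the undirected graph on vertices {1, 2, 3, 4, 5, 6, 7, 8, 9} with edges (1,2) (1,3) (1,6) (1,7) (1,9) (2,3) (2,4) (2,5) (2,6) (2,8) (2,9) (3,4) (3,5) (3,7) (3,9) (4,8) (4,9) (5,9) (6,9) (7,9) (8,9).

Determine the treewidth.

A width-3 tree decomposition is:
Bags: B1 = {2, 3, 4, 9}  B2 = {1, 2, 3, 9}  B3 = {2, 4, 8, 9}  B4 = {2, 3, 5, 9}  B5 = {1, 3, 7, 9}  B6 = {1, 2, 6, 9}
Tree: B1–B2, B1–B3, B1–B4, B2–B5, B2–B6
Every bag has size at most 4, so the width is 4 − 1 = 3 and tw(G) ≤ 3. For the lower bound, the 4 vertices {2, 4, 8, 9} are pairwise adjacent, and any tree decomposition puts a clique entirely inside one bag — forcing width ≥ 3. Combining the bounds, tw(G) = 3.

3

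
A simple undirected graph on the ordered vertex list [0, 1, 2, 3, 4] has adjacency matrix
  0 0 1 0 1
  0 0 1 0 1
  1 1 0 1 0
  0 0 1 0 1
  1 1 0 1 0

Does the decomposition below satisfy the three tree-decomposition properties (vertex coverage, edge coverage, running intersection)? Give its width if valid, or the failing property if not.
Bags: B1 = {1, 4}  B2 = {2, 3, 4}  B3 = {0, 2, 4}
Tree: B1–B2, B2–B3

No — edge (2,1) lies in no bag.

A tree decomposition must satisfy three properties: every vertex lies in some bag; for every edge, both endpoints lie together in some bag; and for every vertex, the bags containing it form a connected subtree. Here edge (2,1) lies in no bag, so the decomposition is invalid.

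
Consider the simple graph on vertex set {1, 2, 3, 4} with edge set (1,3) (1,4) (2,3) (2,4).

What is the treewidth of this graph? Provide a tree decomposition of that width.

Treewidth 2.
One such decomposition:
Bags: B1 = {1, 2, 3}  B2 = {1, 2, 4}
Tree: B1–B2

Every bag has size at most 3, so the width is 3 − 1 = 2 and tw(G) ≤ 2. Since 1–3–2–4–1 is a cycle in G, G is not acyclic. Forests are exactly the graphs of treewidth ≤ 1, so tw(G) ≥ 2. Therefore the treewidth is 2.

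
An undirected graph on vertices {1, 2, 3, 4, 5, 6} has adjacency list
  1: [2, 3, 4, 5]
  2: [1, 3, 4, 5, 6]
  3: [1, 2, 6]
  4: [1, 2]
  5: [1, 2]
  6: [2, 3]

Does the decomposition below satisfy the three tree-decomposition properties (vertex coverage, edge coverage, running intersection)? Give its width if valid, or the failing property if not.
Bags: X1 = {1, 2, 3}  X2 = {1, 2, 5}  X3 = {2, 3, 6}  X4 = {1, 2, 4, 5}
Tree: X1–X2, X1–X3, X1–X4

No — bags containing vertex 5 are not connected in the tree.

A tree decomposition must satisfy three properties: every vertex lies in some bag; for every edge, both endpoints lie together in some bag; and for every vertex, the bags containing it form a connected subtree. Here bags containing vertex 5 are not connected in the tree, so the decomposition is invalid.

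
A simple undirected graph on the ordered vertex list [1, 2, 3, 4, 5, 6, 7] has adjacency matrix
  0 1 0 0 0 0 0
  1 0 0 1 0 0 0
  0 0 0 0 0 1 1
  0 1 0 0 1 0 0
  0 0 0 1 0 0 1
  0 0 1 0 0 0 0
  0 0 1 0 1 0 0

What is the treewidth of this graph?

1

A width-1 tree decomposition is:
Bags: B1 = {1, 2}  B2 = {2, 4}  B3 = {4, 5}  B4 = {5, 7}  B5 = {3, 7}  B6 = {3, 6}
Tree: B1–B2, B2–B3, B3–B4, B4–B5, B5–B6
Every bag has size at most 2, so the width is 2 − 1 = 1 and tw(G) ≤ 1. Since G has at least one edge (e.g. 1–2), it is not an edgeless graph, so tw(G) ≥ 1. Combining the bounds, tw(G) = 1.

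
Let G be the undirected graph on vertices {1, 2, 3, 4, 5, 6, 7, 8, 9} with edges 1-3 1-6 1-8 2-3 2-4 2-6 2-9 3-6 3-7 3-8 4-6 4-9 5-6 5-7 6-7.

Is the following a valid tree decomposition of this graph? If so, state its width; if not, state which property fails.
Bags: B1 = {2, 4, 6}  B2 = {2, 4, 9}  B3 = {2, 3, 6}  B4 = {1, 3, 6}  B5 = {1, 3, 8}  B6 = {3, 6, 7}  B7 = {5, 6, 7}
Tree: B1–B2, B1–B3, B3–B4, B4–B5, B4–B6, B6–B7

Yes; width 2.

Every vertex of G appears in some bag (union = {1, 2, 3, 4, 5, 6, 7, 8, 9}); every edge is covered by a bag; and for each vertex v the set of bags containing v is connected in the bag tree. The decomposition is therefore valid. The largest bag has 3 vertices, so the width is 2.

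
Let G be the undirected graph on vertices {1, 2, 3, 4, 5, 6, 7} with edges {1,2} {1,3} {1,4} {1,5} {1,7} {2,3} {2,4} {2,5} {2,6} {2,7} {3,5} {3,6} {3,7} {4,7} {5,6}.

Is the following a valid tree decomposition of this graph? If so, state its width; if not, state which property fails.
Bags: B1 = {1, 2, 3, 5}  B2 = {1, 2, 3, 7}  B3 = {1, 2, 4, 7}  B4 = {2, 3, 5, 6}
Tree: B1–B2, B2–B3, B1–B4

Yes; width 3.

Every vertex of G appears in some bag (union = {1, 2, 3, 4, 5, 6, 7}); every edge is covered by a bag; and for each vertex v the set of bags containing v is connected in the bag tree. The decomposition is therefore valid. The largest bag has 4 vertices, so the width is 3.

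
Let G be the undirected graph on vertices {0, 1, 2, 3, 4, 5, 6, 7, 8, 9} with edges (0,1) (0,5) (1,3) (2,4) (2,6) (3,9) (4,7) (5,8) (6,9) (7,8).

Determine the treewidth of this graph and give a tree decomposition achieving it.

Treewidth 2.
One optimal decomposition is:
Bags: B1 = {5, 7, 8}  B2 = {0, 5, 7}  B3 = {0, 1, 7}  B4 = {1, 3, 7}  B5 = {3, 7, 9}  B6 = {6, 7, 9}  B7 = {2, 6, 7}  B8 = {2, 4, 7}
Tree: B1–B2, B2–B3, B3–B4, B4–B5, B5–B6, B6–B7, B7–B8

The largest bag has 3 vertices, giving width 2; this decomposition certifies tw(G) ≤ 2. Since 7–8–5–0–1–3–9–6–2–4–7 is a cycle in G, G is not acyclic. Forests are exactly the graphs of treewidth ≤ 1, so tw(G) ≥ 2. Combining the bounds, tw(G) = 2.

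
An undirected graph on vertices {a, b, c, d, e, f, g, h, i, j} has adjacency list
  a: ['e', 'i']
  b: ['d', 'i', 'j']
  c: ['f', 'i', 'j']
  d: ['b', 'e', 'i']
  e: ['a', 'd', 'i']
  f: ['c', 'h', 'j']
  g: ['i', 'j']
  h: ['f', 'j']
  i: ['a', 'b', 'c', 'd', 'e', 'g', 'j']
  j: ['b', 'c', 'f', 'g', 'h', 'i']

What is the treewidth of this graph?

A width-2 tree decomposition is:
Bags: B1 = {b, i, j}  B2 = {b, d, i}  B3 = {d, e, i}  B4 = {c, i, j}  B5 = {a, e, i}  B6 = {g, i, j}  B7 = {c, f, j}  B8 = {f, h, j}
Tree: B1–B2, B2–B3, B1–B4, B3–B5, B4–B6, B4–B7, B7–B8
Each bag holds 3 vertices, so the decomposition has width 2, which upper-bounds the treewidth. On the other hand G contains the 3-clique {f, h, j}. A clique must lie in a single bag of any decomposition, so no decomposition can have width below 2. The upper and lower bounds meet at 2, so that is the treewidth.

2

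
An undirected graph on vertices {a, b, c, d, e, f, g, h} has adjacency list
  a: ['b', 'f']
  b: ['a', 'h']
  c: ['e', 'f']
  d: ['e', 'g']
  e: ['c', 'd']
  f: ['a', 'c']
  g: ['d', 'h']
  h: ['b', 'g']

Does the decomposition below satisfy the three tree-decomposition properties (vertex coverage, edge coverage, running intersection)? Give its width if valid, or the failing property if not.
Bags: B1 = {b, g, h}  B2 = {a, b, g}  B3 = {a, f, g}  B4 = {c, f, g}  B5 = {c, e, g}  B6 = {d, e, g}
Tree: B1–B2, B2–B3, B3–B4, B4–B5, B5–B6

Vertex coverage: the bags together contain {a, b, c, d, e, f, g, h}, the full vertex set. Edge coverage: each edge of G has both endpoints in at least one bag. Running intersection: for every vertex, the bags containing it form a connected subtree. All three properties hold, so this is a valid tree decomposition of width max|bag| − 1 = 2, and hence tw(G) ≤ 2.

Yes; width 2.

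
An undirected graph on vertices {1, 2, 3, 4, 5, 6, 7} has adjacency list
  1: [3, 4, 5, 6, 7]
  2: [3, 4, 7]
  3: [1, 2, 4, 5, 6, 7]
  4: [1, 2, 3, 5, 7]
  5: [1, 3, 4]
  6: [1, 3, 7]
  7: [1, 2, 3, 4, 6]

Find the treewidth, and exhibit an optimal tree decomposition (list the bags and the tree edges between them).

Treewidth 3.
One such decomposition:
Bags: B1 = {2, 3, 4, 7}  B2 = {1, 3, 4, 7}  B3 = {1, 3, 4, 5}  B4 = {1, 3, 6, 7}
Tree: B1–B2, B2–B3, B2–B4

The largest bag has 4 vertices, giving width 3; this decomposition certifies tw(G) ≤ 3. On the other hand G contains the 4-clique {1, 3, 4, 5}. A clique must lie in a single bag of any decomposition, so no decomposition can have width below 3. The upper and lower bounds meet at 3, so that is the treewidth.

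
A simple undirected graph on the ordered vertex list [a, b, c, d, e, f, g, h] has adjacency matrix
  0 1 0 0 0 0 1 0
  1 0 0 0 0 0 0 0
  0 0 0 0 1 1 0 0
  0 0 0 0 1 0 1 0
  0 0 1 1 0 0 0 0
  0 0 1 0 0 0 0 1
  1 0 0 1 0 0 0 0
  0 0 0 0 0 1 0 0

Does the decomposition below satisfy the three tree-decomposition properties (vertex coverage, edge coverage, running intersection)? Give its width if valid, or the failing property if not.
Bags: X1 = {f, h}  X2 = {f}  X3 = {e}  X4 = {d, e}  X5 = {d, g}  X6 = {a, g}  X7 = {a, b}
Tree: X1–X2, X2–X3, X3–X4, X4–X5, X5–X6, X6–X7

A tree decomposition must satisfy three properties: every vertex lies in some bag; for every edge, both endpoints lie together in some bag; and for every vertex, the bags containing it form a connected subtree. Here vertex c appears in no bag, so the decomposition is invalid.

No — vertex c appears in no bag.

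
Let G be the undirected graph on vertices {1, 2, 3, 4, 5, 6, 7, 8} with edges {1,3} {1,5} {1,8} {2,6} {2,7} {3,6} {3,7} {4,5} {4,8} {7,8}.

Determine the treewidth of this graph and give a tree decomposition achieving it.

Treewidth 2.
One such decomposition:
Bags: B1 = {2, 3, 6}  B2 = {2, 3, 7}  B3 = {1, 3, 7}  B4 = {1, 7, 8}  B5 = {1, 5, 8}  B6 = {4, 5, 8}
Tree: B1–B2, B2–B3, B3–B4, B4–B5, B5–B6

Every bag has size at most 3, so the width is 3 − 1 = 2 and tw(G) ≤ 2. The edges 6–2–7–3–6 form a cycle, so G is not a tree and its treewidth is at least 2. The upper and lower bounds meet at 2, so that is the treewidth.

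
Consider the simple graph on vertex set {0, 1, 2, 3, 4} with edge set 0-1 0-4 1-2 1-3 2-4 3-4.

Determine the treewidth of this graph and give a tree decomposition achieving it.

Each bag holds 3 vertices, so the decomposition has width 2, which upper-bounds the treewidth. Since 1–0–4–3–1 is a cycle in G, G is not acyclic. Forests are exactly the graphs of treewidth ≤ 1, so tw(G) ≥ 2. Therefore the treewidth is 2.

Treewidth 2.
One such decomposition:
Bags: B1 = {0, 1, 4}  B2 = {1, 3, 4}  B3 = {1, 2, 4}
Tree: B1–B2, B2–B3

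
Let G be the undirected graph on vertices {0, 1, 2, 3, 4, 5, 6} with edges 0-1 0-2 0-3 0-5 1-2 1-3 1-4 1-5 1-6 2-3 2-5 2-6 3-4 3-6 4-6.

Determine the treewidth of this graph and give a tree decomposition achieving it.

Each bag holds 4 vertices, so the decomposition has width 3, which upper-bounds the treewidth. On the other hand G contains the 4-clique {0, 1, 2, 3}. A clique must lie in a single bag of any decomposition, so no decomposition can have width below 3. Hence tw(G) = 3 exactly.

Treewidth 3.
One such decomposition:
Bags: B1 = {0, 1, 2, 3}  B2 = {1, 2, 3, 6}  B3 = {1, 3, 4, 6}  B4 = {0, 1, 2, 5}
Tree: B1–B2, B2–B3, B1–B4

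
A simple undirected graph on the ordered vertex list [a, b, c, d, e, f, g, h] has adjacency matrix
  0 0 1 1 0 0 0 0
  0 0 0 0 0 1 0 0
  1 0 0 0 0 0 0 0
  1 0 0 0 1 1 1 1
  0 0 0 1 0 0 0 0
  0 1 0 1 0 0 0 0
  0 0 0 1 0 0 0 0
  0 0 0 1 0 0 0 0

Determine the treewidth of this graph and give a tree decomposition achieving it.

The largest bag has 2 vertices, giving width 1; this decomposition certifies tw(G) ≤ 1. G has an edge, so its treewidth is at least 1. Hence tw(G) = 1 exactly.

Treewidth 1.
Bags: B1 = {d, h}  B2 = {a, d}  B3 = {d, e}  B4 = {d, f}  B5 = {a, c}  B6 = {d, g}  B7 = {b, f}
Tree: B1–B2, B2–B3, B1–B4, B2–B5, B4–B6, B4–B7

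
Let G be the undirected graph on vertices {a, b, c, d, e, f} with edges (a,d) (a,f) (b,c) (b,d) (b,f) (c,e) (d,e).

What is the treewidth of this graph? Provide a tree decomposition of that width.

The largest bag has 3 vertices, giving width 2; this decomposition certifies tw(G) ≤ 2. The edges a–f–b–d–a form a cycle, so G is not a tree and its treewidth is at least 2. Combining the bounds, tw(G) = 2.

Treewidth 2.
Bags: B1 = {a, d, f}  B2 = {b, d, f}  B3 = {b, d, e}  B4 = {b, c, e}
Tree: B1–B2, B2–B3, B3–B4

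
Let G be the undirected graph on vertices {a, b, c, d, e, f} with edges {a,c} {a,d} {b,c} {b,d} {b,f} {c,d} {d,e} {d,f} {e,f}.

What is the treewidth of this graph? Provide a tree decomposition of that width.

The largest bag has 3 vertices, giving width 2; this decomposition certifies tw(G) ≤ 2. For the lower bound, the 3 vertices {a, c, d} are pairwise adjacent, and any tree decomposition puts a clique entirely inside one bag — forcing width ≥ 2. Therefore the treewidth is 2.

Treewidth 2.
One optimal decomposition is:
Bags: B1 = {b, d, f}  B2 = {b, c, d}  B3 = {d, e, f}  B4 = {a, c, d}
Tree: B1–B2, B1–B3, B2–B4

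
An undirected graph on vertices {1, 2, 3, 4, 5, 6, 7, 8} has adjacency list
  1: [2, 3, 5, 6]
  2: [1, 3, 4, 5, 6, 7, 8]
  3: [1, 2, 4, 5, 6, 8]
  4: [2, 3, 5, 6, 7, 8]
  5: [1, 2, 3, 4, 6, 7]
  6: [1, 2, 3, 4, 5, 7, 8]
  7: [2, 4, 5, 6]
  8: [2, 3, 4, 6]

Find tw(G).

4

A width-4 tree decomposition is:
Bags: B1 = {2, 4, 5, 6, 7}  B2 = {2, 3, 4, 5, 6}  B3 = {2, 3, 4, 6, 8}  B4 = {1, 2, 3, 5, 6}
Tree: B1–B2, B2–B3, B2–B4
The largest bag has 5 vertices, giving width 4; this decomposition certifies tw(G) ≤ 4. For the lower bound, the 5 vertices {1, 2, 3, 5, 6} are pairwise adjacent, and any tree decomposition puts a clique entirely inside one bag — forcing width ≥ 4. Hence tw(G) = 4 exactly.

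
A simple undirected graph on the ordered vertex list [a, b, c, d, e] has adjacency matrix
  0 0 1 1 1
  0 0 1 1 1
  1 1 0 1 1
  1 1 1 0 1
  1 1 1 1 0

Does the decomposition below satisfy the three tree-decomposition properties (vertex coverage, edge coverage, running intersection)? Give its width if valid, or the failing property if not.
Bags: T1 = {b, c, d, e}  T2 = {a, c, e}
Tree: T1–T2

No — edge (d,a) lies in no bag.

A tree decomposition must satisfy three properties: every vertex lies in some bag; for every edge, both endpoints lie together in some bag; and for every vertex, the bags containing it form a connected subtree. Here edge (d,a) lies in no bag, so the decomposition is invalid.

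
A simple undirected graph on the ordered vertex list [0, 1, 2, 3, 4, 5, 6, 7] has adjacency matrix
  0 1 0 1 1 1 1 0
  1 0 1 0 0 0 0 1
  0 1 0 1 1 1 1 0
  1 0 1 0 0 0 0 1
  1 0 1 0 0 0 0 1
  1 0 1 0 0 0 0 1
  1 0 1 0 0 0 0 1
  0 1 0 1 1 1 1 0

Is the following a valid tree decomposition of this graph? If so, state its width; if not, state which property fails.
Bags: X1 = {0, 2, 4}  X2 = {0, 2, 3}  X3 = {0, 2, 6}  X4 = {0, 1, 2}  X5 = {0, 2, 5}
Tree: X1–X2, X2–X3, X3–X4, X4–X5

A tree decomposition must satisfy three properties: every vertex lies in some bag; for every edge, both endpoints lie together in some bag; and for every vertex, the bags containing it form a connected subtree. Here vertex 7 appears in no bag, so the decomposition is invalid.

No — vertex 7 appears in no bag.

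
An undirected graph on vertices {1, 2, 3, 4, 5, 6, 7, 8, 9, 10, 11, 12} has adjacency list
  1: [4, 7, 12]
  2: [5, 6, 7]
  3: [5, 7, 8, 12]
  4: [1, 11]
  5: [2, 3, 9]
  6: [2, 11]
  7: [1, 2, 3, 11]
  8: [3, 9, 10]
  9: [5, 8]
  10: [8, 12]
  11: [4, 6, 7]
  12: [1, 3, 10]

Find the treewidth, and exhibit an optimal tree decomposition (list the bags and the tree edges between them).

Treewidth 3.
Bags: B1 = {2, 4, 6, 11}  B2 = {2, 4, 7, 11}  B3 = {1, 2, 4, 7}  B4 = {1, 2, 5, 7}  B5 = {1, 3, 5, 7}  B6 = {1, 3, 5, 12}  B7 = {3, 5, 9, 12}  B8 = {3, 8, 9, 12}  B9 = {8, 9, 10, 12}
Tree: B1–B2, B2–B3, B3–B4, B4–B5, B5–B6, B6–B7, B7–B8, B8–B9

Each bag holds 4 vertices, so the decomposition has width 3, which upper-bounds the treewidth. For the lower bound: the 4 vertex sets {4,6,11}, {2}, {7}, {1,3,5,12} are disjoint, each induces a connected subgraph, and every pair is joined by at least one edge of G. Contracting each set to a single vertex therefore yields K_{4} as a minor, and since treewidth is minor-monotone, tw(G) ≥ tw(K_{4}) = 3. Hence tw(G) = 3 exactly.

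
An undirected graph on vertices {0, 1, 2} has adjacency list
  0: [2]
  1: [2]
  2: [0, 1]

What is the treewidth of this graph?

A width-1 tree decomposition is:
Bags: B1 = {0, 2}  B2 = {1, 2}
Tree: B1–B2
The largest bag has 2 vertices, giving width 1; this decomposition certifies tw(G) ≤ 1. G has an edge, so its treewidth is at least 1. Combining the bounds, tw(G) = 1.

1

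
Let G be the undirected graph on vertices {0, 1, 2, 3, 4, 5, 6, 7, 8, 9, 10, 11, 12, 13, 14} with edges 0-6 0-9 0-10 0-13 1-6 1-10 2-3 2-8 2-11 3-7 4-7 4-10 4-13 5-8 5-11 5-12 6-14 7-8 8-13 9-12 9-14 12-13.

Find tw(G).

3

A width-3 tree decomposition is:
Bags: B1 = {2, 3, 5, 11}  B2 = {2, 3, 5, 8}  B3 = {3, 5, 7, 8}  B4 = {5, 7, 8, 12}  B5 = {7, 8, 12, 13}  B6 = {4, 7, 12, 13}  B7 = {4, 9, 12, 13}  B8 = {0, 4, 9, 13}  B9 = {0, 4, 9, 10}  B10 = {0, 9, 10, 14}  B11 = {0, 6, 10, 14}  B12 = {1, 6, 10, 14}
Tree: B1–B2, B2–B3, B3–B4, B4–B5, B5–B6, B6–B7, B7–B8, B8–B9, B9–B10, B10–B11, B11–B12
Each bag holds 4 vertices, so the decomposition has width 3, which upper-bounds the treewidth. For the lower bound: the 4 vertex sets {2,3,11}, {5}, {8}, {4,7,12,13} are disjoint, each induces a connected subgraph, and every pair is joined by at least one edge of G. Contracting each set to a single vertex therefore yields K_{4} as a minor, and since treewidth is minor-monotone, tw(G) ≥ tw(K_{4}) = 3. Combining the bounds, tw(G) = 3.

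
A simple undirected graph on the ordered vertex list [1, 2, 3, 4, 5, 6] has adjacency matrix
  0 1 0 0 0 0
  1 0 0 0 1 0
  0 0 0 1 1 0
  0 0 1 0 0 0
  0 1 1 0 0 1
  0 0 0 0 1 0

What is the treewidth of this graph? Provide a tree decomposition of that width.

Treewidth 1.
One such decomposition:
Bags: B1 = {2, 5}  B2 = {5, 6}  B3 = {1, 2}  B4 = {3, 5}  B5 = {3, 4}
Tree: B1–B2, B1–B3, B2–B4, B4–B5

Each bag holds 2 vertices, so the decomposition has width 1, which upper-bounds the treewidth. G has an edge, so its treewidth is at least 1. The upper and lower bounds meet at 1, so that is the treewidth.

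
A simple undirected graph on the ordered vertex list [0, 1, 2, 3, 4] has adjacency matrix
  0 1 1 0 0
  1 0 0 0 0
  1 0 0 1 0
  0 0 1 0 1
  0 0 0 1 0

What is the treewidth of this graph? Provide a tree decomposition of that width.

Every bag has size at most 2, so the width is 2 − 1 = 1 and tw(G) ≤ 1. Since G has at least one edge (e.g. 1–0), it is not an edgeless graph, so tw(G) ≥ 1. Hence tw(G) = 1 exactly.

Treewidth 1.
One such decomposition:
Bags: B1 = {0, 1}  B2 = {0, 2}  B3 = {2, 3}  B4 = {3, 4}
Tree: B1–B2, B2–B3, B3–B4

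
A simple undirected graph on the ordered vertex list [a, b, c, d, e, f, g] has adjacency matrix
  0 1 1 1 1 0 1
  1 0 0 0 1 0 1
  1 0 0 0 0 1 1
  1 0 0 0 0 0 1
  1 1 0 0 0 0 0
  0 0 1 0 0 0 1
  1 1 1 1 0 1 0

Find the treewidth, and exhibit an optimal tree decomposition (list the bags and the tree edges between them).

Treewidth 2.
Bags: B1 = {a, c, g}  B2 = {a, b, g}  B3 = {a, d, g}  B4 = {c, f, g}  B5 = {a, b, e}
Tree: B1–B2, B2–B3, B1–B4, B2–B5

The largest bag has 3 vertices, giving width 2; this decomposition certifies tw(G) ≤ 2. For the lower bound, the 3 vertices {a, d, g} are pairwise adjacent, and any tree decomposition puts a clique entirely inside one bag — forcing width ≥ 2. The upper and lower bounds meet at 2, so that is the treewidth.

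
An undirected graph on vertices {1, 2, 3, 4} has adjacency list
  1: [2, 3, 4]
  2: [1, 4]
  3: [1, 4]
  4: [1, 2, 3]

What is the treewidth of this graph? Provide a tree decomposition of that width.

Every bag has size at most 3, so the width is 3 − 1 = 2 and tw(G) ≤ 2. For the lower bound, the 3 vertices {1, 2, 4} are pairwise adjacent, and any tree decomposition puts a clique entirely inside one bag — forcing width ≥ 2. Therefore the treewidth is 2.

Treewidth 2.
One such decomposition:
Bags: B1 = {1, 3, 4}  B2 = {1, 2, 4}
Tree: B1–B2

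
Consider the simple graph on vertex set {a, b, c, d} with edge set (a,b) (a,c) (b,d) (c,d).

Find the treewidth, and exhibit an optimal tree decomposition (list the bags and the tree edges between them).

Each bag holds 3 vertices, so the decomposition has width 2, which upper-bounds the treewidth. Since b–a–c–d–b is a cycle in G, G is not acyclic. Forests are exactly the graphs of treewidth ≤ 1, so tw(G) ≥ 2. Therefore the treewidth is 2.

Treewidth 2.
One optimal decomposition is:
Bags: B1 = {a, b, c}  B2 = {b, c, d}
Tree: B1–B2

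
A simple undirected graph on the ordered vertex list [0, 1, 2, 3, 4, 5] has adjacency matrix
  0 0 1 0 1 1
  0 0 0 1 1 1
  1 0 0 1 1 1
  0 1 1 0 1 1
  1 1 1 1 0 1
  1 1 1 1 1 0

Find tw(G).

A width-3 tree decomposition is:
Bags: B1 = {0, 2, 4, 5}  B2 = {2, 3, 4, 5}  B3 = {1, 3, 4, 5}
Tree: B1–B2, B2–B3
The largest bag has 4 vertices, giving width 3; this decomposition certifies tw(G) ≤ 3. On the other hand G contains the 4-clique {1, 3, 4, 5}. A clique must lie in a single bag of any decomposition, so no decomposition can have width below 3. Hence tw(G) = 3 exactly.

3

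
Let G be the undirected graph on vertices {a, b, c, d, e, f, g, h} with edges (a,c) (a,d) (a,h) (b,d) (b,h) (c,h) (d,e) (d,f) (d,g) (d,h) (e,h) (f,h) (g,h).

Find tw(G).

A width-2 tree decomposition is:
Bags: B1 = {b, d, h}  B2 = {d, e, h}  B3 = {a, d, h}  B4 = {d, f, h}  B5 = {d, g, h}  B6 = {a, c, h}
Tree: B1–B2, B1–B3, B1–B4, B2–B5, B3–B6
Every bag has size at most 3, so the width is 3 − 1 = 2 and tw(G) ≤ 2. On the other hand G contains the 3-clique {d, f, h}. A clique must lie in a single bag of any decomposition, so no decomposition can have width below 2. Therefore the treewidth is 2.

2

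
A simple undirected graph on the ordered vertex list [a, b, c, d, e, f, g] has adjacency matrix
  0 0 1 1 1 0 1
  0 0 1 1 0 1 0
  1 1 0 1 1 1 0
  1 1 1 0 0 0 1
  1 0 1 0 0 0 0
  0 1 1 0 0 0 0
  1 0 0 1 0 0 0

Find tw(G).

A width-2 tree decomposition is:
Bags: B1 = {b, c, d}  B2 = {a, c, d}  B3 = {b, c, f}  B4 = {a, d, g}  B5 = {a, c, e}
Tree: B1–B2, B1–B3, B2–B4, B2–B5
Every bag has size at most 3, so the width is 3 − 1 = 2 and tw(G) ≤ 2. For the lower bound, the 3 vertices {a, d, g} are pairwise adjacent, and any tree decomposition puts a clique entirely inside one bag — forcing width ≥ 2. Therefore the treewidth is 2.

2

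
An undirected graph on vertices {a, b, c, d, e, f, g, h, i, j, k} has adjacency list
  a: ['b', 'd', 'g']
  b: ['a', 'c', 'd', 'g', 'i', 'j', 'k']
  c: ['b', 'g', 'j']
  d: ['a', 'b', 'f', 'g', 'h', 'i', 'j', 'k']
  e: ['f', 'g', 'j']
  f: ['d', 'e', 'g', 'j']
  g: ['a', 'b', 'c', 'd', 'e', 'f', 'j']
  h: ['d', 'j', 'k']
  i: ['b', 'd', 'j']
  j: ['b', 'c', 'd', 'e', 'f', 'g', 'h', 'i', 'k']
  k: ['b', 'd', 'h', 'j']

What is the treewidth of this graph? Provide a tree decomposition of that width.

Each bag holds 4 vertices, so the decomposition has width 3, which upper-bounds the treewidth. Conversely, {d, h, j, k} is a clique of size 4, and the vertices of any clique must share a bag in every tree decomposition; so some bag has ≥ 4 vertices and tw(G) ≥ 3. Therefore the treewidth is 3.

Treewidth 3.
One optimal decomposition is:
Bags: B1 = {b, d, g, j}  B2 = {d, f, g, j}  B3 = {b, d, i, j}  B4 = {e, f, g, j}  B5 = {b, d, j, k}  B6 = {b, c, g, j}  B7 = {a, b, d, g}  B8 = {d, h, j, k}
Tree: B1–B2, B1–B3, B2–B4, B1–B5, B1–B6, B1–B7, B5–B8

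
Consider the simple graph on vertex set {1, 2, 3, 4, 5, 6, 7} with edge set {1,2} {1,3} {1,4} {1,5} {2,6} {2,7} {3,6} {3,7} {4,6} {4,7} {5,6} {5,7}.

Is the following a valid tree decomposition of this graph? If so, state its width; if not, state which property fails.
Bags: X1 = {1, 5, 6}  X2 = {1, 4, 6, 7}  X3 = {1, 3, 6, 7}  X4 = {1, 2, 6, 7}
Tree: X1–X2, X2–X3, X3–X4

No — edge (7,5) lies in no bag.

A tree decomposition must satisfy three properties: every vertex lies in some bag; for every edge, both endpoints lie together in some bag; and for every vertex, the bags containing it form a connected subtree. Here edge (7,5) lies in no bag, so the decomposition is invalid.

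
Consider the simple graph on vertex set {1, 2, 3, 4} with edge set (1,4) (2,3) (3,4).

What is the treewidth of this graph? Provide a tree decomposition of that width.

The largest bag has 2 vertices, giving width 1; this decomposition certifies tw(G) ≤ 1. Any graph with an edge has treewidth ≥ 1, and G has the edge 2–3. Combining the bounds, tw(G) = 1.

Treewidth 1.
One optimal decomposition is:
Bags: B1 = {2, 3}  B2 = {3, 4}  B3 = {1, 4}
Tree: B1–B2, B2–B3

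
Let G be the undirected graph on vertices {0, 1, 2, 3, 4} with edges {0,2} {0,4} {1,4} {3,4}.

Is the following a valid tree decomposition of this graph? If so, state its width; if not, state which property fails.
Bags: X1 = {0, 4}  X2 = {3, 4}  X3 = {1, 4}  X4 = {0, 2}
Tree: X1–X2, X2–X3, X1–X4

Checking the three conditions: (i) the bags cover all of {0, 1, 2, 3, 4}; (ii) for each edge, some bag contains both endpoints; (iii) the bags containing any fixed vertex form a subtree. All hold, so the decomposition is valid with width 2 − 1 = 1.

Yes; width 1.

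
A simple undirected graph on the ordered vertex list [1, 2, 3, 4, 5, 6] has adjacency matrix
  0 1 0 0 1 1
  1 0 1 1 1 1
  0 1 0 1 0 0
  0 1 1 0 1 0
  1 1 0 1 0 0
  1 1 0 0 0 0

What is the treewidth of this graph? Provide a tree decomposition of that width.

Every bag has size at most 3, so the width is 3 − 1 = 2 and tw(G) ≤ 2. For the lower bound, the 3 vertices {1, 2, 5} are pairwise adjacent, and any tree decomposition puts a clique entirely inside one bag — forcing width ≥ 2. Hence tw(G) = 2 exactly.

Treewidth 2.
One optimal decomposition is:
Bags: B1 = {2, 4, 5}  B2 = {1, 2, 5}  B3 = {2, 3, 4}  B4 = {1, 2, 6}
Tree: B1–B2, B1–B3, B2–B4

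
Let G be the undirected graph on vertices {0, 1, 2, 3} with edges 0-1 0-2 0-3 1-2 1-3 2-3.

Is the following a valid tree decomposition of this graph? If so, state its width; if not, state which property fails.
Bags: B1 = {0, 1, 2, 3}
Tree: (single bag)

Yes; width 3.

Every vertex of G appears in some bag (union = {0, 1, 2, 3}); every edge is covered by a bag; and for each vertex v the set of bags containing v is connected in the bag tree. The decomposition is therefore valid. The largest bag has 4 vertices, so the width is 3.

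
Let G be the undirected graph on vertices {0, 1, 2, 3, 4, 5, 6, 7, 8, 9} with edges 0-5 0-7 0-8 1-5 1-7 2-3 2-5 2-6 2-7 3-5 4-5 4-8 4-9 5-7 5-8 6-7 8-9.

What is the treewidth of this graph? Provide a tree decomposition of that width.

Each bag holds 3 vertices, so the decomposition has width 2, which upper-bounds the treewidth. For the lower bound, the 3 vertices {4, 8, 9} are pairwise adjacent, and any tree decomposition puts a clique entirely inside one bag — forcing width ≥ 2. Hence tw(G) = 2 exactly.

Treewidth 2.
One such decomposition:
Bags: B1 = {1, 5, 7}  B2 = {2, 5, 7}  B3 = {2, 3, 5}  B4 = {2, 6, 7}  B5 = {0, 5, 7}  B6 = {0, 5, 8}  B7 = {4, 5, 8}  B8 = {4, 8, 9}
Tree: B1–B2, B2–B3, B2–B4, B1–B5, B5–B6, B6–B7, B7–B8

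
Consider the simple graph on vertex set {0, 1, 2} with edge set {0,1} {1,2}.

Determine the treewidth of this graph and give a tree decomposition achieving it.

Each bag holds 2 vertices, so the decomposition has width 1, which upper-bounds the treewidth. G has an edge, so its treewidth is at least 1. Hence tw(G) = 1 exactly.

Treewidth 1.
One such decomposition:
Bags: B1 = {1, 2}  B2 = {0, 1}
Tree: B1–B2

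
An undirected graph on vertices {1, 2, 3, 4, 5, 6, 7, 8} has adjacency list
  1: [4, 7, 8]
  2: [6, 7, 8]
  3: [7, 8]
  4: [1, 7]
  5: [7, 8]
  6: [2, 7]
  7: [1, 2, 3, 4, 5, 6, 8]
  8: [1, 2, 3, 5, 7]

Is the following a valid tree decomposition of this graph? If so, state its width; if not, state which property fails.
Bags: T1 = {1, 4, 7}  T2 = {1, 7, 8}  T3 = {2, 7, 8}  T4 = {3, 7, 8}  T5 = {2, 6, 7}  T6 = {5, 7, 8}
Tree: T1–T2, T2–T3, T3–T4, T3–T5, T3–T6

Yes; width 2.

Checking the three conditions: (i) the bags cover all of {1, 2, 3, 4, 5, 6, 7, 8}; (ii) for each edge, some bag contains both endpoints; (iii) the bags containing any fixed vertex form a subtree. All hold, so the decomposition is valid with width 3 − 1 = 2.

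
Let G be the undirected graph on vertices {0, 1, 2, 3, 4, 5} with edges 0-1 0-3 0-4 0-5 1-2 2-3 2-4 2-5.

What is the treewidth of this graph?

A width-2 tree decomposition is:
Bags: B1 = {0, 2, 4}  B2 = {0, 1, 2}  B3 = {0, 2, 3}  B4 = {0, 2, 5}
Tree: B1–B2, B2–B3, B3–B4
Each bag holds 3 vertices, so the decomposition has width 2, which upper-bounds the treewidth. Since 2–4–0–1–2 is a cycle in G, G is not acyclic. Forests are exactly the graphs of treewidth ≤ 1, so tw(G) ≥ 2. Combining the bounds, tw(G) = 2.

2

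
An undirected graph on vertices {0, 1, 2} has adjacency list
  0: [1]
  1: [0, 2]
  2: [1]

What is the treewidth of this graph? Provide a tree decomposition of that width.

Treewidth 1.
Bags: B1 = {0, 1}  B2 = {1, 2}
Tree: B1–B2

Every bag has size at most 2, so the width is 2 − 1 = 1 and tw(G) ≤ 1. Any graph with an edge has treewidth ≥ 1, and G has the edge 1–0. The upper and lower bounds meet at 1, so that is the treewidth.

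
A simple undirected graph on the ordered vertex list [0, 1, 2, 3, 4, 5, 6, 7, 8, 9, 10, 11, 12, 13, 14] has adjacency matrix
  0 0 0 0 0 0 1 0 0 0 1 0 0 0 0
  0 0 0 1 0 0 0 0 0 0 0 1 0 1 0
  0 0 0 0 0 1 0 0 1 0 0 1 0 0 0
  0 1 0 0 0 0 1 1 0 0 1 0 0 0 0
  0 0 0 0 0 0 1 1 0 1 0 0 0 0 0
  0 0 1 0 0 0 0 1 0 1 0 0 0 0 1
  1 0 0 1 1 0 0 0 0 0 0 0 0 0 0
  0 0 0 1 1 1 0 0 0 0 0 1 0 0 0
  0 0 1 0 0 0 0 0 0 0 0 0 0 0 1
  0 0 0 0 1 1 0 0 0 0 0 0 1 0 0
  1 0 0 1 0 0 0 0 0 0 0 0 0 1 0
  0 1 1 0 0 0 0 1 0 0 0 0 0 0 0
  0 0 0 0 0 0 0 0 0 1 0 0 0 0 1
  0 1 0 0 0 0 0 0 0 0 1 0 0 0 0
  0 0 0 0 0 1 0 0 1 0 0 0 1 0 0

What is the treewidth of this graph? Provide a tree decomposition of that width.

The largest bag has 4 vertices, giving width 3; this decomposition certifies tw(G) ≤ 3. For the lower bound: the 4 vertex sets {8,12,14}, {2}, {5}, {4,7,9,11} are disjoint, each induces a connected subgraph, and every pair is joined by at least one edge of G. Contracting each set to a single vertex therefore yields K_{4} as a minor, and since treewidth is minor-monotone, tw(G) ≥ tw(K_{4}) = 3. Combining the bounds, tw(G) = 3.

Treewidth 3.
One such decomposition:
Bags: B1 = {2, 8, 12, 14}  B2 = {2, 5, 12, 14}  B3 = {2, 5, 9, 12}  B4 = {2, 5, 9, 11}  B5 = {5, 7, 9, 11}  B6 = {4, 7, 9, 11}  B7 = {1, 4, 7, 11}  B8 = {1, 3, 4, 7}  B9 = {1, 3, 4, 6}  B10 = {1, 3, 6, 13}  B11 = {3, 6, 10, 13}  B12 = {0, 6, 10, 13}
Tree: B1–B2, B2–B3, B3–B4, B4–B5, B5–B6, B6–B7, B7–B8, B8–B9, B9–B10, B10–B11, B11–B12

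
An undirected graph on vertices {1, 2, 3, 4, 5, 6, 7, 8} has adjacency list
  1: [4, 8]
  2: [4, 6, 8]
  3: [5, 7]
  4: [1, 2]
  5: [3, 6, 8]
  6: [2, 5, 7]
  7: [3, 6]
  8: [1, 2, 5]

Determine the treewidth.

A width-2 tree decomposition is:
Bags: B1 = {1, 2, 4}  B2 = {1, 2, 8}  B3 = {2, 6, 8}  B4 = {5, 6, 8}  B5 = {5, 6, 7}  B6 = {3, 5, 7}
Tree: B1–B2, B2–B3, B3–B4, B4–B5, B5–B6
Every bag has size at most 3, so the width is 3 − 1 = 2 and tw(G) ≤ 2. The edges 4–1–8–2–4 form a cycle, so G is not a tree and its treewidth is at least 2. The upper and lower bounds meet at 2, so that is the treewidth.

2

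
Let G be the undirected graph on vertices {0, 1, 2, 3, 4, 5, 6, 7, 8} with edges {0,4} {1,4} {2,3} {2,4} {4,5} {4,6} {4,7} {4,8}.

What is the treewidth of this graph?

1

A width-1 tree decomposition is:
Bags: B1 = {2, 4}  B2 = {0, 4}  B3 = {4, 6}  B4 = {4, 8}  B5 = {2, 3}  B6 = {4, 7}  B7 = {1, 4}  B8 = {4, 5}
Tree: B1–B2, B2–B3, B3–B4, B1–B5, B3–B6, B1–B7, B2–B8
The largest bag has 2 vertices, giving width 1; this decomposition certifies tw(G) ≤ 1. G has an edge, so its treewidth is at least 1. The upper and lower bounds meet at 1, so that is the treewidth.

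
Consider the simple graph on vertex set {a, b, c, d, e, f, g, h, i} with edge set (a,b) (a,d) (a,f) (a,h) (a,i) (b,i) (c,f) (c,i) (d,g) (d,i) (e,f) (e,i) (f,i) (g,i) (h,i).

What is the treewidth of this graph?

2

A width-2 tree decomposition is:
Bags: B1 = {a, d, i}  B2 = {a, f, i}  B3 = {d, g, i}  B4 = {e, f, i}  B5 = {a, h, i}  B6 = {c, f, i}  B7 = {a, b, i}
Tree: B1–B2, B1–B3, B2–B4, B1–B5, B4–B6, B5–B7
Every bag has size at most 3, so the width is 3 − 1 = 2 and tw(G) ≤ 2. On the other hand G contains the 3-clique {d, g, i}. A clique must lie in a single bag of any decomposition, so no decomposition can have width below 2. Therefore the treewidth is 2.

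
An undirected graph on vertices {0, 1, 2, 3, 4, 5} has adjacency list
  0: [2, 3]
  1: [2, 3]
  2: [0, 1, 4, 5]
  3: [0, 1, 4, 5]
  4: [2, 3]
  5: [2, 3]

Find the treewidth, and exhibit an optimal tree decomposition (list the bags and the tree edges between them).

Every bag has size at most 3, so the width is 3 − 1 = 2 and tw(G) ≤ 2. For the lower bound, G contains the cycle 0–2–5–3–0, so G is not a forest; only forests have treewidth ≤ 1, hence tw(G) ≥ 2. Therefore the treewidth is 2.

Treewidth 2.
Bags: B1 = {0, 2, 3}  B2 = {2, 3, 5}  B3 = {2, 3, 4}  B4 = {1, 2, 3}
Tree: B1–B2, B2–B3, B3–B4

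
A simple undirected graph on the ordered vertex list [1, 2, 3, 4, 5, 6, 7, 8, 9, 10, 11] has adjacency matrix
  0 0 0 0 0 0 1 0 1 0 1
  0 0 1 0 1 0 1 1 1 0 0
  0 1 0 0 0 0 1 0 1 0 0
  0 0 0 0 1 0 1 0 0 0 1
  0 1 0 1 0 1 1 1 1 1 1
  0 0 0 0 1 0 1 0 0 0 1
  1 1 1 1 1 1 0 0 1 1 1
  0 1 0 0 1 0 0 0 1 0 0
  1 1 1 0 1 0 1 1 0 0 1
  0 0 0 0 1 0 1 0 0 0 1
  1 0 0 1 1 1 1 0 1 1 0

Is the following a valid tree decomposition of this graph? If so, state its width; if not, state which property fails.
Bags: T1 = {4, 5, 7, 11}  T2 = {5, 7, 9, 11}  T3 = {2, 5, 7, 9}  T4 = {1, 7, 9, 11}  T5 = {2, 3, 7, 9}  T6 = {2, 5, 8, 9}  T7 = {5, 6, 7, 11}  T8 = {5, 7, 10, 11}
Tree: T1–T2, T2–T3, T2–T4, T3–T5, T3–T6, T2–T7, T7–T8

Yes; width 3.

Vertex coverage: the bags together contain {1, 2, 3, 4, 5, 6, 7, 8, 9, 10, 11}, the full vertex set. Edge coverage: each edge of G has both endpoints in at least one bag. Running intersection: for every vertex, the bags containing it form a connected subtree. All three properties hold, so this is a valid tree decomposition of width max|bag| − 1 = 3, and hence tw(G) ≤ 3.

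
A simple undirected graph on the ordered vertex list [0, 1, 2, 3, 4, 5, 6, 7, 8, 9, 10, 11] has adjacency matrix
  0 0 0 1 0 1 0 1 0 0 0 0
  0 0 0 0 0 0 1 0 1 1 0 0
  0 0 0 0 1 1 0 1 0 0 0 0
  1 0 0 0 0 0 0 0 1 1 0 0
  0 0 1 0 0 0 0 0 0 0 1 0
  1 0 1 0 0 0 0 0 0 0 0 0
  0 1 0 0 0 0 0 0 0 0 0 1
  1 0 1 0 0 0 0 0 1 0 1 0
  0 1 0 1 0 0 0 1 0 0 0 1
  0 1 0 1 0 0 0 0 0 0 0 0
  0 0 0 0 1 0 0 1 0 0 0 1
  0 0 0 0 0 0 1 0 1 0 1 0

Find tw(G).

A width-3 tree decomposition is:
Bags: B1 = {2, 4, 5, 10}  B2 = {2, 5, 7, 10}  B3 = {0, 5, 7, 10}  B4 = {0, 7, 10, 11}  B5 = {0, 7, 8, 11}  B6 = {0, 3, 8, 11}  B7 = {3, 6, 8, 11}  B8 = {1, 3, 6, 8}  B9 = {1, 3, 6, 9}
Tree: B1–B2, B2–B3, B3–B4, B4–B5, B5–B6, B6–B7, B7–B8, B8–B9
The largest bag has 4 vertices, giving width 3; this decomposition certifies tw(G) ≤ 3. For the lower bound: the 4 vertex sets {2,4,5}, {10}, {7}, {0,3,8,11} are disjoint, each induces a connected subgraph, and every pair is joined by at least one edge of G. Contracting each set to a single vertex therefore yields K_{4} as a minor, and since treewidth is minor-monotone, tw(G) ≥ tw(K_{4}) = 3. The upper and lower bounds meet at 3, so that is the treewidth.

3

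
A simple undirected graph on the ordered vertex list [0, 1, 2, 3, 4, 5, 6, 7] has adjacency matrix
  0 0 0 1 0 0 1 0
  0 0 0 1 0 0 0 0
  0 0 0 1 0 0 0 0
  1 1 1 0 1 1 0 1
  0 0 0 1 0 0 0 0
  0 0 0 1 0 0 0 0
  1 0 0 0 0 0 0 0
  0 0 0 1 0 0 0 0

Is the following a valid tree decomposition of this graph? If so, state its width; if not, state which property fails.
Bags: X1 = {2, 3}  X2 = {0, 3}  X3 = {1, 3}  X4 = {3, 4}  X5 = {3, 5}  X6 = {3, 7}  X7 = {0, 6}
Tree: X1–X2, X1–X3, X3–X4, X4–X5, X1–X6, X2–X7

Yes; width 1.

Every vertex of G appears in some bag (union = {0, 1, 2, 3, 4, 5, 6, 7}); every edge is covered by a bag; and for each vertex v the set of bags containing v is connected in the bag tree. The decomposition is therefore valid. The largest bag has 2 vertices, so the width is 1.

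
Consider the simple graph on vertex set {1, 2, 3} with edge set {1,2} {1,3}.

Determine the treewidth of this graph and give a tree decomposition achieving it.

Every bag has size at most 2, so the width is 2 − 1 = 1 and tw(G) ≤ 1. Since G has at least one edge (e.g. 2–1), it is not an edgeless graph, so tw(G) ≥ 1. Hence tw(G) = 1 exactly.

Treewidth 1.
One optimal decomposition is:
Bags: B1 = {1, 2}  B2 = {1, 3}
Tree: B1–B2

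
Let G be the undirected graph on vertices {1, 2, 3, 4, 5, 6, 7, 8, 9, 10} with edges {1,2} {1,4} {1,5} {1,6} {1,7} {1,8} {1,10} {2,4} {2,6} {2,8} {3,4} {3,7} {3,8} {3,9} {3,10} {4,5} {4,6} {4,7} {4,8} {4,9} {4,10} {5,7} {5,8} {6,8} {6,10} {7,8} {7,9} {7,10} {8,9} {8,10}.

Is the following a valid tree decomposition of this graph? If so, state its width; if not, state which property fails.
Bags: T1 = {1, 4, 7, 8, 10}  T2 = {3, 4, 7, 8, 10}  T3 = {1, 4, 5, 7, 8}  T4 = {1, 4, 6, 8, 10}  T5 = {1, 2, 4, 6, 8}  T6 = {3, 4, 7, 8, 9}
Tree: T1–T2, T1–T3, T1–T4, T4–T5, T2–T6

Every vertex of G appears in some bag (union = {1, 2, 3, 4, 5, 6, 7, 8, 9, 10}); every edge is covered by a bag; and for each vertex v the set of bags containing v is connected in the bag tree. The decomposition is therefore valid. The largest bag has 5 vertices, so the width is 4.

Yes; width 4.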